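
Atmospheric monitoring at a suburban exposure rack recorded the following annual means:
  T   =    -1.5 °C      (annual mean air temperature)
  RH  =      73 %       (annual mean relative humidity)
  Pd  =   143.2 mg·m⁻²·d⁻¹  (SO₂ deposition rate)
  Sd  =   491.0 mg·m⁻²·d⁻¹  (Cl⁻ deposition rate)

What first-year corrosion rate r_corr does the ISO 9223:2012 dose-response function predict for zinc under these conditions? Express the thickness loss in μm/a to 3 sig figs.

zinc: temperature factor f = +0.038·(-11.5) = -0.4370
  sulphur-dioxide contribution → 2.127 μm/a
  chloride contribution → 0.9445 μm/a
  total first-year rate 3.072 μm/a

r_corr = 3.07 μm/a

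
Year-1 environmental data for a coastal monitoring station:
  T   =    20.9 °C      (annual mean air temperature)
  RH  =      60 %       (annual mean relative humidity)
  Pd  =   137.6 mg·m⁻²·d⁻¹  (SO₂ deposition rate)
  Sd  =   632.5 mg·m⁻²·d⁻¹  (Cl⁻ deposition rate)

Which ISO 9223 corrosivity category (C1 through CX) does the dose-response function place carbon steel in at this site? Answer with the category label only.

carbon steel: temperature factor f = -0.054·(10.9) = -0.5886
  sulphur-dioxide contribution → 42.23 μm/a
  chloride contribution → 92.95 μm/a
  total first-year rate 135.2 μm/a
ISO 9223 Table 2 (carbon steel): 80 < 135 ≤ 200 μm/a ⇒ C5

C5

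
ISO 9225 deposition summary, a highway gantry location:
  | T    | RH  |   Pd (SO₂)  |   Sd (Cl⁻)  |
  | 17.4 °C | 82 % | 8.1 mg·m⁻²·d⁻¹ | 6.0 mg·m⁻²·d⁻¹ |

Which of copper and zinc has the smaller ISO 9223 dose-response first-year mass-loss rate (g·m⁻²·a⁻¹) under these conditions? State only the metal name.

copper: f(T) = -0.080·(T−10) [T>10 °C] = -0.5920
  SO₂ term: 0.0053·8.1^0.26·exp(0.059·82-0.5920) = 0.6375
  Sd branch = 0.01025·Sd^0.27·e^(0.036·RH+0.049·T) = 0.7467 μm/a
  r_corr = 0.6375 + 0.7467 = 1.384 μm/a
  mass loss = 1.384 μm/a × 8.96 g/cm³ = 12.4 g·m⁻²·a⁻¹
zinc: f(T) = -0.071·(T−10) [T>10 °C] = -0.5254
  SO₂ term: 0.0129·8.1^0.44·exp(0.046·82-0.5254) = 0.8323
  Cl⁻ term: 0.0175·6.0^0.57·exp(0.008·82+0.085·17.4) = 0.411
  r_corr = 0.8323 + 0.411 = 1.243 μm/a
  mass loss = 1.243 μm/a × 7.14 g/cm³ = 8.877 g·m⁻²·a⁻¹
Ordering by g·m⁻²·a⁻¹: copper (12.4) > zinc (8.88)

zinc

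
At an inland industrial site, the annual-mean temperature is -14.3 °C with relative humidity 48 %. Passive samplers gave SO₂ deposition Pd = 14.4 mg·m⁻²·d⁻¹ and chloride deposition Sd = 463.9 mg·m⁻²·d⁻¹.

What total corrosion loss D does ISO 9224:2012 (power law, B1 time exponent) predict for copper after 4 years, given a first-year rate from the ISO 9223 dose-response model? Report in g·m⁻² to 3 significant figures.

D(4) = 3.58 g·m⁻²

copper: f(T) = +0.126·(T−10) [T≤10 °C] = -3.0618
  sulphur-dioxide contribution → 0.008427 μm/a
  chloride contribution → 0.1502 μm/a
  total first-year rate 0.1587 μm/a
ISO 9224: D(t) = r_corr · t^b with b = 0.667 (copper, B1)
  D(4) = 0.1587 × 4^0.667 = 0.1587 × 2.521 = 0.4 μm
  Mass loss = 0.4 μm × 8.96 g/cm³ = 3.584 g·m⁻²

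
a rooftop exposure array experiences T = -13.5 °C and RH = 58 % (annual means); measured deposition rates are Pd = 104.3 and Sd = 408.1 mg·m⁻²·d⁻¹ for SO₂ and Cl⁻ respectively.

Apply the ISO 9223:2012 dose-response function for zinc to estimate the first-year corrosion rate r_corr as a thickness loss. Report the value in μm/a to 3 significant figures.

r_corr = 0.860 μm/a

zinc: temperature factor f = +0.038·(-23.5) = -0.8930
  SO₂ term: 0.0129·104.3^0.44·exp(0.046·58-0.8930) = 0.5882
  Cl⁻ term: 0.0175·408.1^0.57·exp(0.008·58+0.085·-13.5) = 0.2719
  sum: 0.5882 + 0.2719 → r_corr = 0.86 μm/a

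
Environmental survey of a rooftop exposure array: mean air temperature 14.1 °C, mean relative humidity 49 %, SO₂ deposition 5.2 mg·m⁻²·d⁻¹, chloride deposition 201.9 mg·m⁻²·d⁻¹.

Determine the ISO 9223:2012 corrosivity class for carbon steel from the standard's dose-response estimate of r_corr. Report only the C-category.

carbon steel: T>10 °C ⇒ hinge -0.054·(14.1−10) = -0.2214
  SO₂ term: 1.77·5.2^0.52·exp(0.02·49-0.2214) = 8.907
  Cl⁻ term: 0.102·201.9^0.62·exp(0.033·49+0.04·14.1) = 24.27
  r_corr = 8.907 + 24.27 = 33.17 μm/a
Category bounds: 25…50 μm/a bracket r_corr ⇒ C3

C3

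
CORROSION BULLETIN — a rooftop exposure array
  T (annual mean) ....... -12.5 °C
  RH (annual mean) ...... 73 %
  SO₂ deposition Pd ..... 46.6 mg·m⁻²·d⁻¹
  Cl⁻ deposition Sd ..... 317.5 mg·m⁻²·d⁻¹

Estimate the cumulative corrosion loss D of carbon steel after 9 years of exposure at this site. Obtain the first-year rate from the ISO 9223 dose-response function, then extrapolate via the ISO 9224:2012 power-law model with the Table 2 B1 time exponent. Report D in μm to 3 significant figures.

D(9) = 83.3 μm

carbon steel: f(T) = +0.150·(T−10) [T≤10 °C] = -3.3750
  sulphur-dioxide contribution → 1.922 μm/a
  chloride contribution → 24.48 μm/a
  ⇒ r_corr(carbon steel) = 26.4 μm/a
ISO 9224: D(t) = r_corr · t^b with b = 0.523 (carbon steel, B1)
  D(9) = 26.4 × 9^0.523 = 26.4 × 3.156 = 83.3 μm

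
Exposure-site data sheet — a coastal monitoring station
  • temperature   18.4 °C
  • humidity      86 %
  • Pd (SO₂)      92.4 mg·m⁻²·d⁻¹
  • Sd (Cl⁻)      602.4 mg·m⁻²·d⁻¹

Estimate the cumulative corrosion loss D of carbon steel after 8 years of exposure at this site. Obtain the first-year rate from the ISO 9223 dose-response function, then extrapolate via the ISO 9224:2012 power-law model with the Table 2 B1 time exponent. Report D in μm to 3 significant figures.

D(8) = 767 μm

carbon steel: f(T) = -0.054·(T−10) [T>10 °C] = -0.4536
  sulphur-dioxide contribution → 66.09 μm/a
  chloride contribution → 192.4 μm/a
  ⇒ r_corr(carbon steel) = 258.5 μm/a
Long-term exponent b (ISO 9224 Table 2, B1) = 0.523
  D(8) = 258.5 × 8^0.523 = 258.5 × 2.967 = 767 μm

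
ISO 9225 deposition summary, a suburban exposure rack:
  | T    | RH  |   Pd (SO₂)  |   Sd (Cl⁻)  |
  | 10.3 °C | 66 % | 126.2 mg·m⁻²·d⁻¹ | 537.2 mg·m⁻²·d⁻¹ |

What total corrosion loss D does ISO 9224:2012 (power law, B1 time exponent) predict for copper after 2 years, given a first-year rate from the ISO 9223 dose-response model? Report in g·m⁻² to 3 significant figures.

D(2) = 26.9 g·m⁻²

copper: f(T) = -0.080·(T−10) [T>10 °C] = -0.0240
  SO₂ term: 0.0053·126.2^0.26·exp(0.059·66-0.0240) = 0.8939
  Sd branch = 0.01025·Sd^0.27·e^(0.036·RH+0.049·T) = 0.9975 μm/a
  r_corr = 0.8939 + 0.9975 = 1.891 μm/a
Power-law: D(2) = r_corr · 2^0.667
  D(2) = 1.891 × 2^0.667 = 1.891 × 1.588 = 3.003 μm
  Mass loss = 3.003 μm × 8.96 g/cm³ = 26.91 g·m⁻²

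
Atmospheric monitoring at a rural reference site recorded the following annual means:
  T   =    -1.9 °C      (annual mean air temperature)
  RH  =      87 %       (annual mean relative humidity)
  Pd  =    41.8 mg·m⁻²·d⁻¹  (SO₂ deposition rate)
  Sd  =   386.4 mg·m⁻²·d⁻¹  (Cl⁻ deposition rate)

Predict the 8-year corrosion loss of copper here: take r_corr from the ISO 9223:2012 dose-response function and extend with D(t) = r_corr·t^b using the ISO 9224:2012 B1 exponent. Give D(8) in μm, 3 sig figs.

copper: T≤10 °C ⇒ hinge +0.126·(-1.9−10) = -1.4994
  Pd branch = 0.0053·Pd^0.26·e^(0.059·RH+f) = 0.5295 μm/a
  Sd branch = 0.01025·Sd^0.27·e^(0.036·RH+0.049·T) = 1.069 μm/a
  sum: 0.5295 + 1.069 → r_corr = 1.599 μm/a
Long-term exponent b (ISO 9224 Table 2, B1) = 0.667
  D(8) = 1.599 × 8^0.667 = 1.599 × 4.003 = 6.399 μm

D(8) = 6.40 μm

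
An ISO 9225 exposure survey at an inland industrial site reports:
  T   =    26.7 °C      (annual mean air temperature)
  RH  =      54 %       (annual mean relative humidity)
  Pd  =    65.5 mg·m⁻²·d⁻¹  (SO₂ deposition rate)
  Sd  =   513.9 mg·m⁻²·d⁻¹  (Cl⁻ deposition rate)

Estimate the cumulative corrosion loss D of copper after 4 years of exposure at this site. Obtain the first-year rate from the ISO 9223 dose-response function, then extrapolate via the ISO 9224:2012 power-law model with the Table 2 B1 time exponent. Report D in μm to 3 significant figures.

copper: f(T) = -0.080·(T−10) [T>10 °C] = -1.3360
  SO₂ term: 0.0053·65.5^0.26·exp(0.059·54-1.3360) = 0.09999
  Sd branch = 0.01025·Sd^0.27·e^(0.036·RH+0.049·T) = 1.429 μm/a
  r_corr = 0.09999 + 1.429 = 1.529 μm/a
Long-term exponent b (ISO 9224 Table 2, B1) = 0.667
  D(4) = 1.529 × 4^0.667 = 1.529 × 2.521 = 3.855 μm

D(4) = 3.86 μm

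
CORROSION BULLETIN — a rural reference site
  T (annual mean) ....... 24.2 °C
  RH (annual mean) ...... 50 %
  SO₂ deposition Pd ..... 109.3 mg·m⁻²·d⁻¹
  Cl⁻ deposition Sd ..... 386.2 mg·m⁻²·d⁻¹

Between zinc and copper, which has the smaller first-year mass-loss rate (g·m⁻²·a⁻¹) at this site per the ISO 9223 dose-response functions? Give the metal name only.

copper

zinc: temperature factor f = -0.071·(14.2) = -1.0082
  SO₂ term: 0.0129·109.3^0.44·exp(0.046·50-1.0082) = 0.3703
  Cl⁻ term: 0.0175·386.2^0.57·exp(0.008·50+0.085·24.2) = 6.09
  r_corr = 0.3703 + 6.09 = 6.46 μm/a
  mass loss = 6.46 μm/a × 7.14 g/cm³ = 46.12 g·m⁻²·a⁻¹
copper: T>10 °C ⇒ hinge -0.080·(24.2−10) = -1.1360
  SO₂ term: 0.0053·109.3^0.26·exp(0.059·50-1.1360) = 0.1102
  Cl⁻ term: 0.01025·386.2^0.27·exp(0.036·50+0.049·24.2) = 1.014
  r_corr = 0.1102 + 1.014 = 1.124 μm/a
  mass loss = 1.124 μm/a × 8.96 g/cm³ = 10.07 g·m⁻²·a⁻¹
Ordering by g·m⁻²·a⁻¹: zinc (46.1) > copper (10.1)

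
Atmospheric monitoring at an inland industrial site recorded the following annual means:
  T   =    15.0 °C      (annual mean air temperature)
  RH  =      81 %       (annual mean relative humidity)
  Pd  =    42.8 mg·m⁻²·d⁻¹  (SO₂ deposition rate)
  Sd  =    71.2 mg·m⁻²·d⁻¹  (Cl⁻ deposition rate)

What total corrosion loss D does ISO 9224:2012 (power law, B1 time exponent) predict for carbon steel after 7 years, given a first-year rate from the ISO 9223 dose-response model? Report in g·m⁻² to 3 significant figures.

carbon steel: f(T) = -0.054·(T−10) [T>10 °C] = -0.2700
  sulphur-dioxide contribution → 48.15 μm/a
  chloride contribution → 37.9 μm/a
  ⇒ r_corr(carbon steel) = 86.05 μm/a
Power-law: D(7) = r_corr · 7^0.523
  D(7) = 86.05 × 7^0.523 = 86.05 × 2.767 = 238.1 μm
  Mass loss = 238.1 μm × 7.85 g/cm³ = 1869 g·m⁻²

D(7) = 1.87e+03 g·m⁻²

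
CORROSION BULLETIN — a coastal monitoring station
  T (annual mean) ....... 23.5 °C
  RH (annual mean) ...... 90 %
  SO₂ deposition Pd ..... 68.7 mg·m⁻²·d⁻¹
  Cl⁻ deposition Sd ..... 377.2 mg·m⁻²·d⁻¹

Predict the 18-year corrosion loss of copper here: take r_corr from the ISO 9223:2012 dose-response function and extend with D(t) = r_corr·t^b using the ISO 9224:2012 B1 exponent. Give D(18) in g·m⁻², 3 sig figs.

copper: f(T) = -0.080·(T−10) [T>10 °C] = -1.0800
  Pd branch = 0.0053·Pd^0.26·e^(0.059·RH+f) = 1.094 μm/a
  Sd branch = 0.01025·Sd^0.27·e^(0.036·RH+0.049·T) = 4.108 μm/a
  sum: 1.094 + 4.108 → r_corr = 5.202 μm/a
ISO 9224: D(t) = r_corr · t^b with b = 0.667 (copper, B1)
  D(18) = 5.202 × 18^0.667 = 5.202 × 6.875 = 35.76 μm
  Mass loss = 35.76 μm × 8.96 g/cm³ = 320.4 g·m⁻²

D(18) = 320 g·m⁻²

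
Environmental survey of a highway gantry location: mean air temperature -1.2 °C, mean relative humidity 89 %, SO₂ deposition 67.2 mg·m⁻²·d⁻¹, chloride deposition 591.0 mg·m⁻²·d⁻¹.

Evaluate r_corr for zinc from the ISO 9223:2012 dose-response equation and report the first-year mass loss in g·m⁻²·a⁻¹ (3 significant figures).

r_corr = 31.7 g·m⁻²·a⁻¹

zinc: temperature factor f = +0.038·(-11.2) = -0.4256
  sulphur-dioxide contribution → 3.22 μm/a
  chloride contribution → 1.224 μm/a
  total first-year rate 4.444 μm/a
Convert to mass loss: 4.444 μm/a × 7.14 g/cm³ = 31.73 g·m⁻²·a⁻¹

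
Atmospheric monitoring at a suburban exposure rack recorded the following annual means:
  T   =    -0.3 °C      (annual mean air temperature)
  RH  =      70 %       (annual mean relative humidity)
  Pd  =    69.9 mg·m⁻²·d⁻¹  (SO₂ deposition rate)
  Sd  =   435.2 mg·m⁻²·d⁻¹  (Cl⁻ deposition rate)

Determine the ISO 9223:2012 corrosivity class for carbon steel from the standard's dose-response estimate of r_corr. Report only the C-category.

C4

carbon steel: f(T) = +0.150·(T−10) [T≤10 °C] = -1.5450
  Pd branch = 1.77·Pd^0.52·e^(0.02·RH+f) = 13.94 μm/a
  Sd branch = 0.102·Sd^0.62·e^(0.033·RH+0.04·T) = 43.91 μm/a
  sum: 13.94 + 43.91 → r_corr = 57.85 μm/a
57.8 μm/a falls in (50, 80] for carbon steel → category C4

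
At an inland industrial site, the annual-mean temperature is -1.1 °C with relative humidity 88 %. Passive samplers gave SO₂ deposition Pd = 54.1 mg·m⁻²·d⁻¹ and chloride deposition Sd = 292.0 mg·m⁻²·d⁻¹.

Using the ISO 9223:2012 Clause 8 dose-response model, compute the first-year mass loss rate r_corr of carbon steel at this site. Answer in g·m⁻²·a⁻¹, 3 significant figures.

r_corr = 594 g·m⁻²·a⁻¹

carbon steel: f(T) = +0.150·(T−10) [T≤10 °C] = -1.6650
  sulphur-dioxide contribution → 15.51 μm/a
  chloride contribution → 60.15 μm/a
  total first-year rate 75.65 μm/a
Convert to mass loss: 75.65 μm/a × 7.85 g/cm³ = 593.9 g·m⁻²·a⁻¹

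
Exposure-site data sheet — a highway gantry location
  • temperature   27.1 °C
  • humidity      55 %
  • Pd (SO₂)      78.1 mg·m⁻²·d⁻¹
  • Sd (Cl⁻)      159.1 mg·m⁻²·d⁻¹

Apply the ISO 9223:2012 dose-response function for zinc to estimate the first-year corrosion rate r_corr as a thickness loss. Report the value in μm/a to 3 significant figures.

r_corr = 5.22 μm/a

zinc: temperature factor f = -0.071·(17.1) = -1.2141
  sulphur-dioxide contribution → 0.3272 μm/a
  chloride contribution → 4.892 μm/a
  total first-year rate 5.219 μm/a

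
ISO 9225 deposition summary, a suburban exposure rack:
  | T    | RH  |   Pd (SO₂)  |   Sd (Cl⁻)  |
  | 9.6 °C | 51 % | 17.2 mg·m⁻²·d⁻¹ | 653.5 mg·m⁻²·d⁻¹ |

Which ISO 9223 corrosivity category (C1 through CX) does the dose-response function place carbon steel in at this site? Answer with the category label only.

C4

carbon steel: temperature factor f = +0.150·(-0.4) = -0.0600
  sulphur-dioxide contribution → 20.29 μm/a
  chloride contribution → 44.85 μm/a
  ⇒ r_corr(carbon steel) = 65.14 μm/a
65.1 μm/a falls in (50, 80] for carbon steel → category C4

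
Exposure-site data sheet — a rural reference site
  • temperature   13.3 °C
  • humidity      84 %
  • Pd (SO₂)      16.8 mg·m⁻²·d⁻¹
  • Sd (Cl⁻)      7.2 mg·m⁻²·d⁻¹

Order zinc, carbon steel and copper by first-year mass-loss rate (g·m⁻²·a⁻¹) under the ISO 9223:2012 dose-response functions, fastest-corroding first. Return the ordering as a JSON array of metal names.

["carbon steel", "copper", "zinc"]

zinc: T>10 °C ⇒ hinge -0.071·(13.3−10) = -0.2343
  sulphur-dioxide contribution → 1.683 μm/a
  chloride contribution → 0.327 μm/a
  ⇒ r_corr(zinc) = 2.01 μm/a
  mass loss = 2.01 μm/a × 7.14 g/cm³ = 14.35 g·m⁻²·a⁻¹
carbon steel: T>10 °C ⇒ hinge -0.054·(13.3−10) = -0.1782
  sulphur-dioxide contribution → 34.46 μm/a
  chloride contribution → 9.442 μm/a
  ⇒ r_corr(carbon steel) = 43.91 μm/a
  mass loss = 43.91 μm/a × 7.85 g/cm³ = 344.7 g·m⁻²·a⁻¹
copper: temperature factor f = -0.080·(3.3) = -0.2640
  sulphur-dioxide contribution → 1.204 μm/a
  chloride contribution → 0.6895 μm/a
  ⇒ r_corr(copper) = 1.893 μm/a
  mass loss = 1.893 μm/a × 8.96 g/cm³ = 16.96 g·m⁻²·a⁻¹
Ordering by g·m⁻²·a⁻¹: carbon steel (345) > copper (17) > zinc (14.4)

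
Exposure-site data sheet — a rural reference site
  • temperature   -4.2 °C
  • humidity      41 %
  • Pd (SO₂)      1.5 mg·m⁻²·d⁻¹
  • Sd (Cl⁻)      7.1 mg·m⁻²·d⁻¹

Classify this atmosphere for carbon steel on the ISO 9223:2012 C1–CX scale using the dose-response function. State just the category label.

carbon steel: f(T) = +0.150·(T−10) [T≤10 °C] = -2.1300
  sulphur-dioxide contribution → 0.5897 μm/a
  chloride contribution → 1.125 μm/a
  ⇒ r_corr(carbon steel) = 1.714 μm/a
1.71 μm/a falls in (1.3, 25] for carbon steel → category C2

C2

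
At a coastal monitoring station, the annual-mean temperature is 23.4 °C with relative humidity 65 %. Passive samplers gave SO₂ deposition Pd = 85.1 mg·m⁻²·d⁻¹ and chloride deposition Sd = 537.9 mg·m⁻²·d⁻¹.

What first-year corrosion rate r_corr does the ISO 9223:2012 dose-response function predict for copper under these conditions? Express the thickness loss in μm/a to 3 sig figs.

r_corr = 2.10 μm/a

copper: f(T) = -0.080·(T−10) [T>10 °C] = -1.0720
  sulphur-dioxide contribution → 0.2667 μm/a
  chloride contribution → 1.829 μm/a
  total first-year rate 2.096 μm/a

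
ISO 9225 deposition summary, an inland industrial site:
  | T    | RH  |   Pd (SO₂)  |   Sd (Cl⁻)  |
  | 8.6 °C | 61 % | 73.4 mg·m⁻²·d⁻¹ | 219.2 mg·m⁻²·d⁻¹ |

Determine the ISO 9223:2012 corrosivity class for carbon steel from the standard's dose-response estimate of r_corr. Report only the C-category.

C4

carbon steel: f(T) = +0.150·(T−10) [T≤10 °C] = -0.2100
  sulphur-dioxide contribution → 45.37 μm/a
  chloride contribution → 30.45 μm/a
  total first-year rate 75.82 μm/a
Category bounds: 50…80 μm/a bracket r_corr ⇒ C4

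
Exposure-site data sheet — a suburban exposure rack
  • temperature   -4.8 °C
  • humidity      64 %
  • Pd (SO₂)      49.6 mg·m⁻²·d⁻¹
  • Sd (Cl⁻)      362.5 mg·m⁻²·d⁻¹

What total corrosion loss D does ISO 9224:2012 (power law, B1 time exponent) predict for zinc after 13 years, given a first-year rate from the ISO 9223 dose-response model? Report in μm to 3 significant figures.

D(13) = 10.8 μm

zinc: temperature factor f = +0.038·(-14.8) = -0.5624
  sulphur-dioxide contribution → 0.7779 μm/a
  chloride contribution → 0.5585 μm/a
  ⇒ r_corr(zinc) = 1.336 μm/a
ISO 9224: D(t) = r_corr · t^b with b = 0.813 (zinc, B1)
  D(13) = 1.336 × 13^0.813 = 1.336 × 8.047 = 10.75 μm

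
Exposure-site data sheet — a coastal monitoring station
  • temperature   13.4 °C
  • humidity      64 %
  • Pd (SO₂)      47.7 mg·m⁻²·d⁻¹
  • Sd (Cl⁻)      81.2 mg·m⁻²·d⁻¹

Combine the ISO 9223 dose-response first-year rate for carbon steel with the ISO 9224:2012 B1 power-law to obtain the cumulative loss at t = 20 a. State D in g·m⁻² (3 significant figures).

carbon steel: temperature factor f = -0.054·(3.4) = -0.1836
  SO₂ term: 1.77·47.7^0.52·exp(0.02·64-0.1836) = 39.53
  Sd branch = 0.102·Sd^0.62·e^(0.033·RH+0.04·T) = 22.01 μm/a
  r_corr = 39.53 + 22.01 = 61.54 μm/a
ISO 9224: D(t) = r_corr · t^b with b = 0.523 (carbon steel, B1)
  D(20) = 61.54 × 20^0.523 = 61.54 × 4.791 = 294.8 μm
  Mass loss = 294.8 μm × 7.85 g/cm³ = 2315 g·m⁻²

D(20) = 2.31e+03 g·m⁻²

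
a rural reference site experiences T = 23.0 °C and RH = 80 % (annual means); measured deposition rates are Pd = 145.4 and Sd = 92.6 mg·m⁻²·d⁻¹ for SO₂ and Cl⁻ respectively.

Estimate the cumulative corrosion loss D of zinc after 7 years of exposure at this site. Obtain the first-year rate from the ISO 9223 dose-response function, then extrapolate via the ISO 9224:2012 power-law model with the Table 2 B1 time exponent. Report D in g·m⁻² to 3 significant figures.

D(7) = 171 g·m⁻²

zinc: T>10 °C ⇒ hinge -0.071·(23.0−10) = -0.9230
  sulphur-dioxide contribution → 1.817 μm/a
  chloride contribution → 3.097 μm/a
  total first-year rate 4.915 μm/a
Long-term exponent b (ISO 9224 Table 2, B1) = 0.813
  D(7) = 4.915 × 7^0.813 = 4.915 × 4.865 = 23.91 μm
  Mass loss = 23.91 μm × 7.14 g/cm³ = 170.7 g·m⁻²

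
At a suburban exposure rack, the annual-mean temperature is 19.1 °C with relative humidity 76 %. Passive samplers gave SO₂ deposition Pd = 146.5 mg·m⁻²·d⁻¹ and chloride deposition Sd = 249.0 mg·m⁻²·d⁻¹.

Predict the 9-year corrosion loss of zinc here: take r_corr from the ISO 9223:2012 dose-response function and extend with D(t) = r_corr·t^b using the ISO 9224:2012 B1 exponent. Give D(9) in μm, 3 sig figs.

zinc: temperature factor f = -0.071·(9.1) = -0.6461
  Pd branch = 0.0129·Pd^0.44·e^(0.046·RH+f) = 2.001 μm/a
  Cl⁻ term: 0.0175·249.0^0.57·exp(0.008·76+0.085·19.1) = 3.784
  sum: 2.001 + 3.784 → r_corr = 5.785 μm/a
ISO 9224: D(t) = r_corr · t^b with b = 0.813 (zinc, B1)
  D(9) = 5.785 × 9^0.813 = 5.785 × 5.968 = 34.53 μm

D(9) = 34.5 μm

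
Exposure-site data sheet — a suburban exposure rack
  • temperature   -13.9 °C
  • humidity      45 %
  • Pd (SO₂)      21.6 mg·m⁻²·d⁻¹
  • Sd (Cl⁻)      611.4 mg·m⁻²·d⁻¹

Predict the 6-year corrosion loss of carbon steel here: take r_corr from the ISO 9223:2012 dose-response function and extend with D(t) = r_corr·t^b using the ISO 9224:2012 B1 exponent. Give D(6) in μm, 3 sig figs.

D(6) = 36.7 μm

carbon steel: temperature factor f = +0.150·(-23.9) = -3.5850
  sulphur-dioxide contribution → 0.5968 μm/a
  chloride contribution → 13.79 μm/a
  total first-year rate 14.39 μm/a
Power-law: D(6) = r_corr · 6^0.523
  D(6) = 14.39 × 6^0.523 = 14.39 × 2.553 = 36.72 μm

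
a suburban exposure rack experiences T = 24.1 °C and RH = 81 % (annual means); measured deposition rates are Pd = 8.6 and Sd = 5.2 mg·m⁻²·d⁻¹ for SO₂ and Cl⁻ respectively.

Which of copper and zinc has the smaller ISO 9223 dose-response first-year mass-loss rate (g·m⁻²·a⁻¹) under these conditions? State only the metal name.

copper: T>10 °C ⇒ hinge -0.080·(24.1−10) = -1.1280
  Pd branch = 0.0053·Pd^0.26·e^(0.059·RH+f) = 0.3572 μm/a
  Sd branch = 0.01025·Sd^0.27·e^(0.036·RH+0.049·T) = 0.9623 μm/a
  r_corr = 0.3572 + 0.9623 = 1.319 μm/a
  mass loss = 1.319 μm/a × 8.96 g/cm³ = 11.82 g·m⁻²·a⁻¹
zinc: T>10 °C ⇒ hinge -0.071·(24.1−10) = -1.0011
  Pd branch = 0.0129·Pd^0.44·e^(0.046·RH+f) = 0.5072 μm/a
  Cl⁻ term: 0.0175·5.2^0.57·exp(0.008·81+0.085·24.1) = 0.6641
  sum: 0.5072 + 0.6641 → r_corr = 1.171 μm/a
  mass loss = 1.171 μm/a × 7.14 g/cm³ = 8.363 g·m⁻²·a⁻¹
Ordering by g·m⁻²·a⁻¹: copper (11.8) > zinc (8.36)

zinc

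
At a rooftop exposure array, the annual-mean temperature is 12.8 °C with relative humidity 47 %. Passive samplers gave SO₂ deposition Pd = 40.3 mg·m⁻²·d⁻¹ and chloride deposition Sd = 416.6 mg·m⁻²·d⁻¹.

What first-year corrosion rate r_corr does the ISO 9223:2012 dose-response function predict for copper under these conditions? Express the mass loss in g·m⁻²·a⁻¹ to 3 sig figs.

copper: T>10 °C ⇒ hinge -0.080·(12.8−10) = -0.2240
  Pd branch = 0.0053·Pd^0.26·e^(0.059·RH+f) = 0.1773 μm/a
  Sd branch = 0.01025·Sd^0.27·e^(0.036·RH+0.049·T) = 0.5312 μm/a
  r_corr = 0.1773 + 0.5312 = 0.7085 μm/a
Convert to mass loss: 0.7085 μm/a × 8.96 g/cm³ = 6.348 g·m⁻²·a⁻¹

r_corr = 6.35 g·m⁻²·a⁻¹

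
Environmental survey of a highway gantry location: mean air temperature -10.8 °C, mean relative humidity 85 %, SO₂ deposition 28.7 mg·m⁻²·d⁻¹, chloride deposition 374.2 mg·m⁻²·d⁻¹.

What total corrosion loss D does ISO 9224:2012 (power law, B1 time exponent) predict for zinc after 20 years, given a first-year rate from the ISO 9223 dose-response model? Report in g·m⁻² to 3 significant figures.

D(20) = 137 g·m⁻²

zinc: f(T) = +0.038·(T−10) [T≤10 °C] = -0.7904
  Pd branch = 0.0129·Pd^0.44·e^(0.046·RH+f) = 1.279 μm/a
  Cl⁻ term: 0.0175·374.2^0.57·exp(0.008·85+0.085·-10.8) = 0.404
  r_corr = 1.279 + 0.404 = 1.683 μm/a
ISO 9224: D(t) = r_corr · t^b with b = 0.813 (zinc, B1)
  D(20) = 1.683 × 20^0.813 = 1.683 × 11.42 = 19.22 μm
  Mass loss = 19.22 μm × 7.14 g/cm³ = 137.3 g·m⁻²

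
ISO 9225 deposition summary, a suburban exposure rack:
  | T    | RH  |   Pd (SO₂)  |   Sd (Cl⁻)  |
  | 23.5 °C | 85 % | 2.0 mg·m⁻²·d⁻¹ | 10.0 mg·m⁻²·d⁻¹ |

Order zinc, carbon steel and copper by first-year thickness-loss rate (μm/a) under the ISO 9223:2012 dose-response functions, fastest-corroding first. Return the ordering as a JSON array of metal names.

["carbon steel", "copper", "zinc"]

zinc: T>10 °C ⇒ hinge -0.071·(23.5−10) = -0.9585
  SO₂ term: 0.0129·2.0^0.44·exp(0.046·85-0.9585) = 0.3349
  Cl⁻ term: 0.0175·10.0^0.57·exp(0.008·85+0.085·23.5) = 0.9459
  sum: 0.3349 + 0.9459 → r_corr = 1.281 μm/a
carbon steel: temperature factor f = -0.054·(13.5) = -0.7290
  SO₂ term: 1.77·2.0^0.52·exp(0.02·85-0.7290) = 6.702
  Cl⁻ term: 0.102·10.0^0.62·exp(0.033·85+0.04·23.5) = 17.99
  sum: 6.702 + 17.99 → r_corr = 24.69 μm/a
copper: T>10 °C ⇒ hinge -0.080·(23.5−10) = -1.0800
  SO₂ term: 0.0053·2.0^0.26·exp(0.059·85-1.0800) = 0.3247
  Sd branch = 0.01025·Sd^0.27·e^(0.036·RH+0.049·T) = 1.288 μm/a
  r_corr = 0.3247 + 1.288 = 1.612 μm/a
Ordering by μm/a: carbon steel (24.7) > copper (1.61) > zinc (1.28)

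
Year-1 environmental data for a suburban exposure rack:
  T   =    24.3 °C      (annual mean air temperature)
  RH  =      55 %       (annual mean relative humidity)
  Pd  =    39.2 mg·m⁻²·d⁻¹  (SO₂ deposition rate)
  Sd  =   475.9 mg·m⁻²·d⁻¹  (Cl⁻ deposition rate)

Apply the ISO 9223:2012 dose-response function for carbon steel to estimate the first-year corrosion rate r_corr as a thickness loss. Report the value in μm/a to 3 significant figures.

r_corr = 92.2 μm/a

carbon steel: f(T) = -0.054·(T−10) [T>10 °C] = -0.7722
  Pd branch = 1.77·Pd^0.52·e^(0.02·RH+f) = 16.55 μm/a
  Sd branch = 0.102·Sd^0.62·e^(0.033·RH+0.04·T) = 75.69 μm/a
  r_corr = 16.55 + 75.69 = 92.24 μm/a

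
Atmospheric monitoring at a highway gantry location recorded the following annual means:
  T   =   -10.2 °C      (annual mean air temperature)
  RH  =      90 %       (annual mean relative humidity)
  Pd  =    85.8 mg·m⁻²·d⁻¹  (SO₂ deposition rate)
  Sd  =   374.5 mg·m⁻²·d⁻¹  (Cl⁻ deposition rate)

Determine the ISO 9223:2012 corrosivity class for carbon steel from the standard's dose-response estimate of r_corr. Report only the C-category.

C4

carbon steel: temperature factor f = +0.150·(-20.2) = -3.0300
  sulphur-dioxide contribution → 5.238 μm/a
  chloride contribution → 52.1 μm/a
  total first-year rate 57.33 μm/a
57.3 μm/a falls in (50, 80] for carbon steel → category C4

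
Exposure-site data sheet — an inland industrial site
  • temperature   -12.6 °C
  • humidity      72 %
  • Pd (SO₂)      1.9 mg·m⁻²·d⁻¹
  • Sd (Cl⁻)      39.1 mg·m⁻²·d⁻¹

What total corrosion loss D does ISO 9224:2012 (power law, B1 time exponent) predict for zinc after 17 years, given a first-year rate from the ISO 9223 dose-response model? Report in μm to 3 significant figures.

D(17) = 2.85 μm

zinc: T≤10 °C ⇒ hinge +0.038·(-12.6−10) = -0.8588
  Pd branch = 0.0129·Pd^0.44·e^(0.046·RH+f) = 0.1989 μm/a
  Sd branch = 0.0175·Sd^0.57·e^(0.008·RH+0.085·T) = 0.08622 μm/a
  r_corr = 0.1989 + 0.08622 = 0.2851 μm/a
ISO 9224: D(t) = r_corr · t^b with b = 0.813 (zinc, B1)
  D(17) = 0.2851 × 17^0.813 = 0.2851 × 10.01 = 2.854 μm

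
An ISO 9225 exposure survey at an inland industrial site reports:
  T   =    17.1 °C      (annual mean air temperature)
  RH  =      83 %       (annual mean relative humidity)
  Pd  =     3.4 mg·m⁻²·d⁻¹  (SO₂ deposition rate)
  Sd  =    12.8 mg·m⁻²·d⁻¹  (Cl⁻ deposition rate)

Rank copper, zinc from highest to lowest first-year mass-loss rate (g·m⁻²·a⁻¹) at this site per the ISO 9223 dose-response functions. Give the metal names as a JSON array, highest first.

["copper", "zinc"]

copper: f(T) = -0.080·(T−10) [T>10 °C] = -0.5680
  sulphur-dioxide contribution → 0.5527 μm/a
  chloride contribution → 0.9359 μm/a
  ⇒ r_corr(copper) = 1.489 μm/a
  mass loss = 1.489 μm/a × 8.96 g/cm³ = 13.34 g·m⁻²·a⁻¹
zinc: temperature factor f = -0.071·(7.1) = -0.5041
  sulphur-dioxide contribution → 0.6076 μm/a
  chloride contribution → 0.622 μm/a
  total first-year rate 1.23 μm/a
  mass loss = 1.23 μm/a × 7.14 g/cm³ = 8.779 g·m⁻²·a⁻¹
Ordering by g·m⁻²·a⁻¹: copper (13.3) > zinc (8.78)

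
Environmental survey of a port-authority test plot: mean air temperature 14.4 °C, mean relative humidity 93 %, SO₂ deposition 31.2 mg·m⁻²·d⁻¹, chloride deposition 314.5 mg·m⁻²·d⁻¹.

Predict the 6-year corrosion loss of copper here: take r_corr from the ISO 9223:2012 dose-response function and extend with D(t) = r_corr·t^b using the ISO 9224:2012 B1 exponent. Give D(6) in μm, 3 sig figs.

D(6) = 16.5 μm

copper: T>10 °C ⇒ hinge -0.080·(14.4−10) = -0.3520
  sulphur-dioxide contribution → 2.202 μm/a
  chloride contribution → 2.79 μm/a
  ⇒ r_corr(copper) = 4.992 μm/a
Long-term exponent b (ISO 9224 Table 2, B1) = 0.667
  D(6) = 4.992 × 6^0.667 = 4.992 × 3.304 = 16.49 μm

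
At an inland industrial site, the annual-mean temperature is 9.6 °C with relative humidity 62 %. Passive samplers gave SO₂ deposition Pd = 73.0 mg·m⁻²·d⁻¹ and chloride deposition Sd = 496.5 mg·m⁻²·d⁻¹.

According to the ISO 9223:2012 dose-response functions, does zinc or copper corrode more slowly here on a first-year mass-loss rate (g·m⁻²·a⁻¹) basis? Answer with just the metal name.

copper

zinc: T≤10 °C ⇒ hinge +0.038·(9.6−10) = -0.0152
  sulphur-dioxide contribution → 1.454 μm/a
  chloride contribution → 2.236 μm/a
  ⇒ r_corr(zinc) = 3.69 μm/a
  mass loss = 3.69 μm/a × 7.14 g/cm³ = 26.35 g·m⁻²·a⁻¹
copper: temperature factor f = +0.126·(-0.4) = -0.0504
  sulphur-dioxide contribution → 0.5963 μm/a
  chloride contribution → 0.8171 μm/a
  total first-year rate 1.413 μm/a
  mass loss = 1.413 μm/a × 8.96 g/cm³ = 12.66 g·m⁻²·a⁻¹
Ordering by g·m⁻²·a⁻¹: zinc (26.3) > copper (12.7)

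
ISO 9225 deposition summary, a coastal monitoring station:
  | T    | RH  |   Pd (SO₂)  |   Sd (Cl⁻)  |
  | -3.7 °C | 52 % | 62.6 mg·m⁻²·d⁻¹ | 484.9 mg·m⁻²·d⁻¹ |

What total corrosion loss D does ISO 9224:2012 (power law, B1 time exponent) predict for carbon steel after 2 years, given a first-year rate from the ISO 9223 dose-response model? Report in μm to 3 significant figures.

D(2) = 40.4 μm

carbon steel: temperature factor f = +0.150·(-13.7) = -2.0550
  SO₂ term: 1.77·62.6^0.52·exp(0.02·52-2.0550) = 5.513
  Cl⁻ term: 0.102·484.9^0.62·exp(0.033·52+0.04·-3.7) = 22.63
  r_corr = 5.513 + 22.63 = 28.14 μm/a
ISO 9224: D(t) = r_corr · t^b with b = 0.523 (carbon steel, B1)
  D(2) = 28.14 × 2^0.523 = 28.14 × 1.437 = 40.44 μm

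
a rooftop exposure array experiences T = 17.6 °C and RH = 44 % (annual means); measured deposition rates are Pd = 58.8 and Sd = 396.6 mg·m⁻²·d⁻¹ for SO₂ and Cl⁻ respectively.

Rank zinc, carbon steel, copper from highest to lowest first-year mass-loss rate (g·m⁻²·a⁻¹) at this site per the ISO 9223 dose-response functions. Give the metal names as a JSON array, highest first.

["carbon steel", "zinc", "copper"]

zinc: temperature factor f = -0.071·(7.6) = -0.5396
  SO₂ term: 0.0129·58.8^0.44·exp(0.046·44-0.5396) = 0.3418
  Cl⁻ term: 0.0175·396.6^0.57·exp(0.008·44+0.085·17.6) = 3.363
  r_corr = 0.3418 + 3.363 = 3.704 μm/a
  mass loss = 3.704 μm/a × 7.14 g/cm³ = 26.45 g·m⁻²·a⁻¹
carbon steel: temperature factor f = -0.054·(7.6) = -0.4104
  Pd branch = 1.77·Pd^0.52·e^(0.02·RH+f) = 23.55 μm/a
  Sd branch = 0.102·Sd^0.62·e^(0.033·RH+0.04·T) = 35.97 μm/a
  sum: 23.55 + 35.97 → r_corr = 59.52 μm/a
  mass loss = 59.52 μm/a × 7.85 g/cm³ = 467.2 g·m⁻²·a⁻¹
copper: T>10 °C ⇒ hinge -0.080·(17.6−10) = -0.6080
  SO₂ term: 0.0053·58.8^0.26·exp(0.059·44-0.6080) = 0.1116
  Sd branch = 0.01025·Sd^0.27·e^(0.036·RH+0.049·T) = 0.5953 μm/a
  r_corr = 0.1116 + 0.5953 = 0.7069 μm/a
  mass loss = 0.7069 μm/a × 8.96 g/cm³ = 6.334 g·m⁻²·a⁻¹
Ordering by g·m⁻²·a⁻¹: carbon steel (467) > zinc (26.4) > copper (6.33)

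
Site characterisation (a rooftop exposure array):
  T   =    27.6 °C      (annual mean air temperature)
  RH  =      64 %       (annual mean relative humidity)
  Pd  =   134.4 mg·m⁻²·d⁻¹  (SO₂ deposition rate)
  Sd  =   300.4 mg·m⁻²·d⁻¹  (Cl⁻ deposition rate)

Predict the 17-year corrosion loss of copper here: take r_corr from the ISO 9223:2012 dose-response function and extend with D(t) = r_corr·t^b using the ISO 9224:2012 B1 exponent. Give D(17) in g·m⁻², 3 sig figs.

copper: T>10 °C ⇒ hinge -0.080·(27.6−10) = -1.4080
  SO₂ term: 0.0053·134.4^0.26·exp(0.059·64-1.4080) = 0.2023
  Cl⁻ term: 0.01025·300.4^0.27·exp(0.036·64+0.049·27.6) = 1.852
  sum: 0.2023 + 1.852 → r_corr = 2.054 μm/a
Power-law: D(17) = r_corr · 17^0.667
  D(17) = 2.054 × 17^0.667 = 2.054 × 6.618 = 13.6 μm
  Mass loss = 13.6 μm × 8.96 g/cm³ = 121.8 g·m⁻²

D(17) = 122 g·m⁻²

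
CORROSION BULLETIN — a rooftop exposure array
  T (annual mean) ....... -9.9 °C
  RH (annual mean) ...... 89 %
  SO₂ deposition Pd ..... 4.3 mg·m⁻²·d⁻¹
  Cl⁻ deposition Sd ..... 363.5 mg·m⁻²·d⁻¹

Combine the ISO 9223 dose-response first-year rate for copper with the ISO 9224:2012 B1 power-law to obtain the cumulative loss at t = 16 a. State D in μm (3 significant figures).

D(16) = 5.62 μm

copper: temperature factor f = +0.126·(-19.9) = -2.5074
  sulphur-dioxide contribution → 0.1204 μm/a
  chloride contribution → 0.7636 μm/a
  total first-year rate 0.884 μm/a
ISO 9224: D(t) = r_corr · t^b with b = 0.667 (copper, B1)
  D(16) = 0.884 × 16^0.667 = 0.884 × 6.355 = 5.618 μm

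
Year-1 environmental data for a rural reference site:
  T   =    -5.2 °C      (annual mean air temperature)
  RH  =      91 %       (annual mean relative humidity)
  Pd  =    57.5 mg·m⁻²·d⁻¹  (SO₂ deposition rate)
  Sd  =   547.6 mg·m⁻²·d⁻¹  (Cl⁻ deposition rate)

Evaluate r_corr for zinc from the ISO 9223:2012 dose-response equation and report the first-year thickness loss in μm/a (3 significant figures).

zinc: temperature factor f = +0.038·(-15.2) = -0.5776
  Pd branch = 0.0129·Pd^0.44·e^(0.046·RH+f) = 2.831 μm/a
  Sd branch = 0.0175·Sd^0.57·e^(0.008·RH+0.085·T) = 0.8476 μm/a
  sum: 2.831 + 0.8476 → r_corr = 3.679 μm/a

r_corr = 3.68 μm/a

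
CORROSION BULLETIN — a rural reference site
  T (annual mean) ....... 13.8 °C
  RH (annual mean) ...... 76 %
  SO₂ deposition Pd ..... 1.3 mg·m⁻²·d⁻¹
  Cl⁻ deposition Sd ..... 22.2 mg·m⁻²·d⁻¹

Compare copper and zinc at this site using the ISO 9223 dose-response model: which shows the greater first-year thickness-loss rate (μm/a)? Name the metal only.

copper

copper: temperature factor f = -0.080·(3.8) = -0.3040
  Pd branch = 0.0053·Pd^0.26·e^(0.059·RH+f) = 0.3709 μm/a
  Cl⁻ term: 0.01025·22.2^0.27·exp(0.036·76+0.049·13.8) = 0.718
  r_corr = 0.3709 + 0.718 = 1.089 μm/a
zinc: T>10 °C ⇒ hinge -0.071·(13.8−10) = -0.2698
  Pd branch = 0.0129·Pd^0.44·e^(0.046·RH+f) = 0.3646 μm/a
  Cl⁻ term: 0.0175·22.2^0.57·exp(0.008·76+0.085·13.8) = 0.608
  sum: 0.3646 + 0.608 → r_corr = 0.9727 μm/a
Ordering by μm/a: copper (1.09) > zinc (0.973)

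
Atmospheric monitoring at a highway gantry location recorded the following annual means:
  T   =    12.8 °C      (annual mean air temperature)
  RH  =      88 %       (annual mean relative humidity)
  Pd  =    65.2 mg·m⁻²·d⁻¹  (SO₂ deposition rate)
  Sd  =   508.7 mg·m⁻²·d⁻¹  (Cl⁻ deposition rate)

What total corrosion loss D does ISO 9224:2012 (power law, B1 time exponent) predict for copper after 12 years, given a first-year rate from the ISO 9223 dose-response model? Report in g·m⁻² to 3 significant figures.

D(12) = 221 g·m⁻²

copper: T>10 °C ⇒ hinge -0.080·(12.8−10) = -0.2240
  SO₂ term: 0.0053·65.2^0.26·exp(0.059·88-0.2240) = 2.257
  Cl⁻ term: 0.01025·508.7^0.27·exp(0.036·88+0.049·12.8) = 2.453
  sum: 2.257 + 2.453 → r_corr = 4.71 μm/a
ISO 9224: D(t) = r_corr · t^b with b = 0.667 (copper, B1)
  D(12) = 4.71 × 12^0.667 = 4.71 × 5.246 = 24.71 μm
  Mass loss = 24.71 μm × 8.96 g/cm³ = 221.4 g·m⁻²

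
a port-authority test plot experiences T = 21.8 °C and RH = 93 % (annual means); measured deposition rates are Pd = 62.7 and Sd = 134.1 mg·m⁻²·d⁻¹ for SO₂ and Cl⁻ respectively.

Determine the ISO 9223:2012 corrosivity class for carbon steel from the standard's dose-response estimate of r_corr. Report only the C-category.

C5

carbon steel: temperature factor f = -0.054·(11.8) = -0.6372
  sulphur-dioxide contribution → 51.71 μm/a
  chloride contribution → 109.4 μm/a
  ⇒ r_corr(carbon steel) = 161.2 μm/a
161 μm/a falls in (80, 200] for carbon steel → category C5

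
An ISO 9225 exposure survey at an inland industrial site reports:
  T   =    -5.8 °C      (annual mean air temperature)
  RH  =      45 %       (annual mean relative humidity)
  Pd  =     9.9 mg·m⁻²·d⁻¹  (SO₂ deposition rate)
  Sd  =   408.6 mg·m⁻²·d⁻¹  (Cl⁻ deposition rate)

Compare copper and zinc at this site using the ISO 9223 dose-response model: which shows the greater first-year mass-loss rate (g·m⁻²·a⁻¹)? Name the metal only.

zinc

copper: temperature factor f = +0.126·(-15.8) = -1.9908
  sulphur-dioxide contribution → 0.01869 μm/a
  chloride contribution → 0.1977 μm/a
  ⇒ r_corr(copper) = 0.2163 μm/a
  mass loss = 0.2163 μm/a × 8.96 g/cm³ = 1.938 g·m⁻²·a⁻¹
zinc: T≤10 °C ⇒ hinge +0.038·(-5.8−10) = -0.6004
  sulphur-dioxide contribution → 0.1538 μm/a
  chloride contribution → 0.4718 μm/a
  ⇒ r_corr(zinc) = 0.6255 μm/a
  mass loss = 0.6255 μm/a × 7.14 g/cm³ = 4.466 g·m⁻²·a⁻¹
Ordering by g·m⁻²·a⁻¹: zinc (4.47) > copper (1.94)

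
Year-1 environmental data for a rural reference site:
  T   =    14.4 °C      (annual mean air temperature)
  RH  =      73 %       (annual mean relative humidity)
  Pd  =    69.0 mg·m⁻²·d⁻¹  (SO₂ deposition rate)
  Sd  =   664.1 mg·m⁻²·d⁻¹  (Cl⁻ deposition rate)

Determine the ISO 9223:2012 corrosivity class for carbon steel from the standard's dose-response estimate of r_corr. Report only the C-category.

C5

carbon steel: temperature factor f = -0.054·(4.4) = -0.2376
  SO₂ term: 1.77·69.0^0.52·exp(0.02·73-0.2376) = 54.33
  Sd branch = 0.102·Sd^0.62·e^(0.033·RH+0.04·T) = 113.4 μm/a
  sum: 54.33 + 113.4 → r_corr = 167.8 μm/a
ISO 9223 Table 2 (carbon steel): 80 < 168 ≤ 200 μm/a ⇒ C5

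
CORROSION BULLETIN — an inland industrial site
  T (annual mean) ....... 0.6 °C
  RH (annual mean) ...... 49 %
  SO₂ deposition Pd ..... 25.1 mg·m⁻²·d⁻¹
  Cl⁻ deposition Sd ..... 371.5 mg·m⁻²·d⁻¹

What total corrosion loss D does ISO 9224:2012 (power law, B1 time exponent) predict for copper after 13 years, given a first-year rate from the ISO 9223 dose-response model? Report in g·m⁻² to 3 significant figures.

D(13) = 18.4 g·m⁻²

copper: temperature factor f = +0.126·(-9.4) = -1.1844
  sulphur-dioxide contribution → 0.06751 μm/a
  chloride contribution → 0.3044 μm/a
  total first-year rate 0.3719 μm/a
Power-law: D(13) = r_corr · 13^0.667
  D(13) = 0.3719 × 13^0.667 = 0.3719 × 5.534 = 2.058 μm
  Mass loss = 2.058 μm × 8.96 g/cm³ = 18.44 g·m⁻²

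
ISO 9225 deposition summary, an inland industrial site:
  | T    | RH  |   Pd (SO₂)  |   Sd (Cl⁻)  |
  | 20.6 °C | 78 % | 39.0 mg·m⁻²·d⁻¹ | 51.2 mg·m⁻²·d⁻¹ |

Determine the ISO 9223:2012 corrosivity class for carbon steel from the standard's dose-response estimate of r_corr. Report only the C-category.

C4

carbon steel: temperature factor f = -0.054·(10.6) = -0.5724
  Pd branch = 1.77·Pd^0.52·e^(0.02·RH+f) = 31.93 μm/a
  Sd branch = 0.102·Sd^0.62·e^(0.033·RH+0.04·T) = 35 μm/a
  sum: 31.93 + 35 → r_corr = 66.93 μm/a
Category bounds: 50…80 μm/a bracket r_corr ⇒ C4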